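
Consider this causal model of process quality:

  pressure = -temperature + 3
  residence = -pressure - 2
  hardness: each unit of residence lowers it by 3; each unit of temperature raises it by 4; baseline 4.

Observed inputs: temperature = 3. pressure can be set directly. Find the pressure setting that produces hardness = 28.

Intervening on pressure fixes its value directly, overriding its dependence on temperature.
Substituting into the hardness equation gives hardness = 3*pressure + 22.
Solve 3*pressure + 22 = 28: pressure = (28 - 22) / 3 = 2.

pressure = 2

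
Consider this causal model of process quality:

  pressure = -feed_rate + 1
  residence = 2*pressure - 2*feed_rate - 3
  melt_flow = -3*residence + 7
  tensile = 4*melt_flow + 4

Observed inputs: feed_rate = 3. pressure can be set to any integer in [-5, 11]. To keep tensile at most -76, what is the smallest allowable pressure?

pressure = 9

Intervening on pressure fixes its value directly, overriding its dependence on feed_rate.
Substituting into the residence equation gives residence = 2*pressure - 9.
This gives melt_flow = -6*pressure + 34.
Substituting into the tensile equation gives tensile = -24*pressure + 140.
Require -24*pressure + 140 ≤ -76, so pressure ≥ 9.
The smallest integer in [-5, 11] satisfying this is 9.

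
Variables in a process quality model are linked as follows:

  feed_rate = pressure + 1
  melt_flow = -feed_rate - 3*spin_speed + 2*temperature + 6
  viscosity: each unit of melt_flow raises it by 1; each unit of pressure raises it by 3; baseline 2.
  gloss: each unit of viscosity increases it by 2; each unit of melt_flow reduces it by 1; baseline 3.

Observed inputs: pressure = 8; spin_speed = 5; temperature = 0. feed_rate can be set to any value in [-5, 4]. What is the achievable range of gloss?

Intervening on feed_rate fixes its value directly, overriding its dependence on pressure.
Substituting into the melt_flow equation gives melt_flow = -feed_rate - 9.
Substituting into the viscosity equation gives viscosity = -feed_rate + 17.
This gives gloss = -feed_rate + 46.
Linear in feed_rate, so extremes are at the endpoints: feed_rate = -5 gives gloss = 51; feed_rate = 4 gives gloss = 42.

42 to 51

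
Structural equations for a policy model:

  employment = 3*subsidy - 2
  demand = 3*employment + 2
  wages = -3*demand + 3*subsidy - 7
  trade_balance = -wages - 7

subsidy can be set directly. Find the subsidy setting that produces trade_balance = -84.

Substituting into the demand equation gives demand = 9*subsidy - 4.
Substituting into the wages equation gives wages = -24*subsidy + 5.
trade_balance becomes 24*subsidy - 12.
Solve 24*subsidy - 12 = -84: subsidy = (-84 + 12) / 24 = -3.

subsidy = -3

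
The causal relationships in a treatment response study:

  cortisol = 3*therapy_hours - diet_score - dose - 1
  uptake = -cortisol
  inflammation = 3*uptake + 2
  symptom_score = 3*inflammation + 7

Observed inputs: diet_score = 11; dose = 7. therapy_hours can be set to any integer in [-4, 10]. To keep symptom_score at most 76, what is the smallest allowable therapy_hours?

Substituting into the cortisol equation gives cortisol = 3*therapy_hours - 19.
So uptake = -3*therapy_hours + 19.
Substituting into the inflammation equation gives inflammation = -9*therapy_hours + 59.
Substituting into the symptom_score equation gives symptom_score = -27*therapy_hours + 184.
Require -27*therapy_hours + 184 ≤ 76, so therapy_hours ≥ 4.
The smallest integer in [-4, 10] satisfying this is 4.

therapy_hours = 4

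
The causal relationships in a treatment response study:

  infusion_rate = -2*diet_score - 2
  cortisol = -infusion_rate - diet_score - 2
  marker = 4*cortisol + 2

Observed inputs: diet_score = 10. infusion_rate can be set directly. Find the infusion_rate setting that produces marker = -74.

infusion_rate = 7

Intervening on infusion_rate fixes its value directly, overriding its dependence on diet_score.
Substituting into the cortisol equation gives cortisol = -infusion_rate - 12.
Substituting into the marker equation gives marker = -4*infusion_rate - 46.
Solve -4*infusion_rate - 46 = -74: infusion_rate = (-74 + 46) / -4 = 7.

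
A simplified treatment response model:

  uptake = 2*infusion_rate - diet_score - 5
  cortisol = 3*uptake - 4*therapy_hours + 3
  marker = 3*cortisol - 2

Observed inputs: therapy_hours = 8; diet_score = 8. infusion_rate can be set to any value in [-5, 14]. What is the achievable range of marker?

-296 to 46

Substituting into the uptake equation gives uptake = 2*infusion_rate - 13.
Substituting into the cortisol equation gives cortisol = 6*infusion_rate - 68.
Substituting into the marker equation gives marker = 18*infusion_rate - 206.
Linear in infusion_rate, so extremes are at the endpoints: infusion_rate = -5 gives marker = -296; infusion_rate = 14 gives marker = 46.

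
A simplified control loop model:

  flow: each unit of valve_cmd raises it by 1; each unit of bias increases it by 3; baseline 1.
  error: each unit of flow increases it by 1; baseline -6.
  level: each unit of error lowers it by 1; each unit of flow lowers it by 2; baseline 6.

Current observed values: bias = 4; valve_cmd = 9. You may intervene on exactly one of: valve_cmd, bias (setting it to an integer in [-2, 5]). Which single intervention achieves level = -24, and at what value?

set valve_cmd = -1

Intervening on valve_cmd: with other inputs at their observed values, level = -3*valve_cmd - 27. Solving for -24 gives valve_cmd = -1, within [-2, 5].
Intervening on bias: level = -9*bias - 18. Reaching -24 requires bias = 2/3, not an integer.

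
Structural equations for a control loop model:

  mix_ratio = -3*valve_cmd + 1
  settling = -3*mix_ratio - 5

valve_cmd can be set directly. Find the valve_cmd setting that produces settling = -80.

Substituting into the settling equation gives settling = 9*valve_cmd - 8.
Solve 9*valve_cmd - 8 = -80: valve_cmd = (-80 + 8) / 9 = -8.

valve_cmd = -8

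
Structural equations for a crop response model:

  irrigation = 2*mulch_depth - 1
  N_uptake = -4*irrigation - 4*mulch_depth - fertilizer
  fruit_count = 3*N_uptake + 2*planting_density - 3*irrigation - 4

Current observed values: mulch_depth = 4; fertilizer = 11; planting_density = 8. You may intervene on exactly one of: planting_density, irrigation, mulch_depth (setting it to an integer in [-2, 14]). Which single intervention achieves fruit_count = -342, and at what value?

Intervening on planting_density: fruit_count = 2*planting_density - 190. Reaching -342 requires planting_density = -76, outside [-2, 14].
Intervening on irrigation: fruit_count = -15*irrigation - 69. Reaching -342 requires irrigation = 91/5, not an integer.
Intervening on mulch_depth: with other inputs at their observed values, fruit_count = -42*mulch_depth - 6. Solving for -342 gives mulch_depth = 8, within [-2, 14].

set mulch_depth = 8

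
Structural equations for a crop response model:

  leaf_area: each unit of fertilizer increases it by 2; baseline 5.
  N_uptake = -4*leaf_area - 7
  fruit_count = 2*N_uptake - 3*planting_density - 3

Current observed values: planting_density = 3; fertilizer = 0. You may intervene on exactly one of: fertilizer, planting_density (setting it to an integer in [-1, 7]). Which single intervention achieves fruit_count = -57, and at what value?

Intervening on fertilizer: fruit_count = -16*fertilizer - 66. Reaching -57 requires fertilizer = -9/16, not an integer.
Intervening on planting_density: with other inputs at their observed values, fruit_count = -3*planting_density - 57. Solving for -57 gives planting_density = 0, within [-1, 7].

set planting_density = 0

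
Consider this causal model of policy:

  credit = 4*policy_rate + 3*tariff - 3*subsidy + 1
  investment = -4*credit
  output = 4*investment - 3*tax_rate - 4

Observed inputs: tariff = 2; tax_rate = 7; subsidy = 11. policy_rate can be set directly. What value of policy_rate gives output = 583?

policy_rate = -3

Substituting into the credit equation gives credit = 4*policy_rate - 26.
Substituting into the investment equation gives investment = -16*policy_rate + 104.
So output = -64*policy_rate + 391.
Solve -64*policy_rate + 391 = 583: policy_rate = (583 - 391) / -64 = -3.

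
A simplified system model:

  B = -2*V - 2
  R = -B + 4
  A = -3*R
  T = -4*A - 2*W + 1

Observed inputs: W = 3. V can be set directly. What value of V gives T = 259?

Substituting into the R equation gives R = 2*V + 6.
Substituting into the A equation gives A = -6*V - 18.
Substituting into the T equation gives T = 24*V + 67.
Solve 24*V + 67 = 259: V = (259 - 67) / 24 = 8.

V = 8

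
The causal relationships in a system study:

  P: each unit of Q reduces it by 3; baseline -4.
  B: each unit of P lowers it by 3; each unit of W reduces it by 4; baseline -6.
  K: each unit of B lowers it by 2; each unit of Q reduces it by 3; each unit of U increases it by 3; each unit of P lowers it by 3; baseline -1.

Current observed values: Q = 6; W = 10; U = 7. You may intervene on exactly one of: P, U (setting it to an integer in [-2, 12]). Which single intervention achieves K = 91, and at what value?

Intervening on P: with other inputs at their observed values, K = 3*P + 94. Solving for 91 gives P = -1, within [-2, 12].
Intervening on U: K = 3*U + 7. Reaching 91 requires U = 28, outside [-2, 12].

set P = -1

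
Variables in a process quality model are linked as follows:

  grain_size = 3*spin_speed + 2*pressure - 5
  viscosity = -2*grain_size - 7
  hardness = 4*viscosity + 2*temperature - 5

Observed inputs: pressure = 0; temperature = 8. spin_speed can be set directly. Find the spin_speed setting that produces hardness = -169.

Substituting into the grain_size equation gives grain_size = 3*spin_speed - 5.
Substituting into the viscosity equation gives viscosity = -6*spin_speed + 3.
Substituting into the hardness equation gives hardness = -24*spin_speed + 23.
Solve -24*spin_speed + 23 = -169: spin_speed = (-169 - 23) / -24 = 8.

spin_speed = 8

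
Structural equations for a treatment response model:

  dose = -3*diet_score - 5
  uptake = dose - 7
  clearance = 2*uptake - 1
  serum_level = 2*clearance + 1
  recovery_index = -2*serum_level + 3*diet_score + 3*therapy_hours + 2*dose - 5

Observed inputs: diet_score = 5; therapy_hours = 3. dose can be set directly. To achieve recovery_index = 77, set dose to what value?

dose = 0

Intervening on dose fixes its value directly, overriding its dependence on diet_score.
Substituting into the clearance equation gives clearance = 2*dose - 15.
This gives serum_level = 4*dose - 29.
This gives recovery_index = -6*dose + 77.
Solve -6*dose + 77 = 77: dose = (77 - 77) / -6 = 0.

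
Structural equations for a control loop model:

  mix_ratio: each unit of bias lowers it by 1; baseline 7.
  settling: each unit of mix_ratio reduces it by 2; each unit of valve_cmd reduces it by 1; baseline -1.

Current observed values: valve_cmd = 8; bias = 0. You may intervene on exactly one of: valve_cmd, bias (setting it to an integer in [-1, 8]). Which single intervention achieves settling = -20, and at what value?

set valve_cmd = 5

Intervening on valve_cmd: with other inputs at their observed values, settling = -valve_cmd - 15. Solving for -20 gives valve_cmd = 5, within [-1, 8].
Intervening on bias: settling = 2*bias - 23. Reaching -20 requires bias = 3/2, not an integer.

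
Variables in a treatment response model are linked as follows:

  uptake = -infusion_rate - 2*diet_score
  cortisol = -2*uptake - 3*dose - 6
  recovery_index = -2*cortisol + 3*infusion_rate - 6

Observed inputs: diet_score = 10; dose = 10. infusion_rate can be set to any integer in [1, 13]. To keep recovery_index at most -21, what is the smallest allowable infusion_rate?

infusion_rate = 7

Substituting into the uptake equation gives uptake = -infusion_rate - 20.
So cortisol = 2*infusion_rate + 4.
recovery_index becomes -infusion_rate - 14.
Require -infusion_rate - 14 ≤ -21, so infusion_rate ≥ 7.
The smallest integer in [1, 13] satisfying this is 7.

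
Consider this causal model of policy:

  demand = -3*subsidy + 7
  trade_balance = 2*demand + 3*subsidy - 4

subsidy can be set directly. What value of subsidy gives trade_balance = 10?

subsidy = 0

Substituting into the trade_balance equation gives trade_balance = -3*subsidy + 10.
Solve -3*subsidy + 10 = 10: subsidy = (10 - 10) / -3 = 0.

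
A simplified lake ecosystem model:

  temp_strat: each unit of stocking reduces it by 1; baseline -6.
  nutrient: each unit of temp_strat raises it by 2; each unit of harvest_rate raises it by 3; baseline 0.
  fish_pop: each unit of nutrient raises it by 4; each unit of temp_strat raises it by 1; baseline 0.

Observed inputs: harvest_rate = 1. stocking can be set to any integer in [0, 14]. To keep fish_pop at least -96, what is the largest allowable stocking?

stocking = 6

Substituting into the nutrient equation gives nutrient = -2*stocking - 9.
Substituting into the fish_pop equation gives fish_pop = -9*stocking - 42.
Require -9*stocking - 42 ≥ -96, so stocking ≤ 6.
The largest integer in [0, 14] satisfying this is 6.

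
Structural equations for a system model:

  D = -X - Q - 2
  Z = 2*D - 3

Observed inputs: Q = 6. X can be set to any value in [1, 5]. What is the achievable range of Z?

-29 to -21

Substituting into the D equation gives D = -X - 8.
So Z = -2*X - 19.
Linear in X, so extremes are at the endpoints: X = 1 gives Z = -21; X = 5 gives Z = -29.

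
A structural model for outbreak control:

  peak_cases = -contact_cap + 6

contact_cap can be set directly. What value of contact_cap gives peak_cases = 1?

contact_cap = 5

Solve -contact_cap + 6 = 1: contact_cap = (1 - 6) / -1 = 5.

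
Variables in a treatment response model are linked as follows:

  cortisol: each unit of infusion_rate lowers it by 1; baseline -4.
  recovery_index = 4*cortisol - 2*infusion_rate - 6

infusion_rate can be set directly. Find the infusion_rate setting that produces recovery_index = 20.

Substituting into the recovery_index equation gives recovery_index = -6*infusion_rate - 22.
Solve -6*infusion_rate - 22 = 20: infusion_rate = (20 + 22) / -6 = -7.

infusion_rate = -7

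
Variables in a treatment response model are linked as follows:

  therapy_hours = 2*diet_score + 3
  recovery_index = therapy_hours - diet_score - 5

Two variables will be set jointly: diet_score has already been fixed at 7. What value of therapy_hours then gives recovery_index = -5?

With diet_score held at 7:
Intervening on therapy_hours fixes its value directly, overriding its dependence on diet_score.
Substituting into the recovery_index equation gives recovery_index = therapy_hours - 12.
Solve therapy_hours - 12 = -5: therapy_hours = (-5 + 12) / 1 = 7.

therapy_hours = 7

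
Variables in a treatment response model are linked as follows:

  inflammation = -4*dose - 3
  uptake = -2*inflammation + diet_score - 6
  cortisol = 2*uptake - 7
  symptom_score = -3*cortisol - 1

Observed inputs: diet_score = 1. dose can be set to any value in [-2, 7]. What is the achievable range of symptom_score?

-322 to 110

Substituting into the uptake equation gives uptake = 8*dose + 1.
cortisol becomes 16*dose - 5.
Substituting into the symptom_score equation gives symptom_score = -48*dose + 14.
Linear in dose, so extremes are at the endpoints: dose = -2 gives symptom_score = 110; dose = 7 gives symptom_score = -322.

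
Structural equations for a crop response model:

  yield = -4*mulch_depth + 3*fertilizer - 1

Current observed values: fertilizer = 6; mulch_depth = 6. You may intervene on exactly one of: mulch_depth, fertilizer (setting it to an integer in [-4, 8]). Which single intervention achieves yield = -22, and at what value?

set fertilizer = 1

Intervening on mulch_depth: yield = -4*mulch_depth + 17. Reaching -22 requires mulch_depth = 39/4, not an integer.
Intervening on fertilizer: with other inputs at their observed values, yield = 3*fertilizer - 25. Solving for -22 gives fertilizer = 1, within [-4, 8].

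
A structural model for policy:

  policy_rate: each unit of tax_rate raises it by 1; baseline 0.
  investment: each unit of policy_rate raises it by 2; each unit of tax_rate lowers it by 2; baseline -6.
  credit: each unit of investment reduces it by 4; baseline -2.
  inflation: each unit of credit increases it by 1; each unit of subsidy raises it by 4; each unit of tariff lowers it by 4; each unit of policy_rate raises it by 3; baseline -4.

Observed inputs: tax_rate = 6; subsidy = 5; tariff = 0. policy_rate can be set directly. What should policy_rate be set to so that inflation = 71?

policy_rate = 3

Intervening on policy_rate fixes its value directly, overriding its dependence on tax_rate.
Substituting into the investment equation gives investment = 2*policy_rate - 18.
So credit = -8*policy_rate + 70.
inflation becomes -5*policy_rate + 86.
Solve -5*policy_rate + 86 = 71: policy_rate = (71 - 86) / -5 = 3.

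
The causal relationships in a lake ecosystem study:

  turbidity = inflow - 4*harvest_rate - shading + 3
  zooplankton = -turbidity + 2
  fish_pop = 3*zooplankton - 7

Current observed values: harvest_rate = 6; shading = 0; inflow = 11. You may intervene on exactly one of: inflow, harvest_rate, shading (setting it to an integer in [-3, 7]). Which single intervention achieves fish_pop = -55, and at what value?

Intervening on inflow: fish_pop = -3*inflow + 62. Reaching -55 requires inflow = 39, outside [-3, 7].
Intervening on harvest_rate: with other inputs at their observed values, fish_pop = 12*harvest_rate - 43. Solving for -55 gives harvest_rate = -1, within [-3, 7].
Intervening on shading: fish_pop = 3*shading + 29. Reaching -55 requires shading = -28, outside [-3, 7].

set harvest_rate = -1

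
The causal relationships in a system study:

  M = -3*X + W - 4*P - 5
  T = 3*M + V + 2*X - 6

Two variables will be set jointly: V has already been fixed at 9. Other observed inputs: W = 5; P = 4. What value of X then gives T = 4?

X = -7

With V held at 9:
Substituting into the M equation gives M = -3*X - 16.
Substituting into the T equation gives T = -7*X - 45.
Solve -7*X - 45 = 4: X = (4 + 45) / -7 = -7.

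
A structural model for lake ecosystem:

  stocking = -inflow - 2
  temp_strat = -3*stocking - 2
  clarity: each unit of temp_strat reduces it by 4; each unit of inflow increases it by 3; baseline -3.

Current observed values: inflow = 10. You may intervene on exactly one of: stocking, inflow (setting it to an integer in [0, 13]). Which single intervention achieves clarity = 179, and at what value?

set stocking = 12

Intervening on stocking: with other inputs at their observed values, clarity = 12*stocking + 35. Solving for 179 gives stocking = 12, within [0, 13].
Intervening on inflow: clarity = -9*inflow - 19. Reaching 179 requires inflow = -22, outside [0, 13].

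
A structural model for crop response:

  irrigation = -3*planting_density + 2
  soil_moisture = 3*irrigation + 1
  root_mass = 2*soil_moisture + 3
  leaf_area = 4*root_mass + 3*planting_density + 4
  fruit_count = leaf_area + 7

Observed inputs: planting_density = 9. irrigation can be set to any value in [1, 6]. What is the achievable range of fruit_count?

Intervening on irrigation fixes its value directly, overriding its dependence on planting_density.
Substituting into the root_mass equation gives root_mass = 6*irrigation + 5.
So leaf_area = 24*irrigation + 51.
This gives fruit_count = 24*irrigation + 58.
Linear in irrigation, so extremes are at the endpoints: irrigation = 1 gives fruit_count = 82; irrigation = 6 gives fruit_count = 202.

82 to 202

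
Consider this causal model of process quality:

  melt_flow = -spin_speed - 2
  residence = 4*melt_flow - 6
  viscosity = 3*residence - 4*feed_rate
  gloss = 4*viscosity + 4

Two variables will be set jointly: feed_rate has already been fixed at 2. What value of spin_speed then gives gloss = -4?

spin_speed = -4

With feed_rate held at 2:
Substituting into the residence equation gives residence = -4*spin_speed - 14.
This gives viscosity = -12*spin_speed - 50.
So gloss = -48*spin_speed - 196.
Solve -48*spin_speed - 196 = -4: spin_speed = (-4 + 196) / -48 = -4.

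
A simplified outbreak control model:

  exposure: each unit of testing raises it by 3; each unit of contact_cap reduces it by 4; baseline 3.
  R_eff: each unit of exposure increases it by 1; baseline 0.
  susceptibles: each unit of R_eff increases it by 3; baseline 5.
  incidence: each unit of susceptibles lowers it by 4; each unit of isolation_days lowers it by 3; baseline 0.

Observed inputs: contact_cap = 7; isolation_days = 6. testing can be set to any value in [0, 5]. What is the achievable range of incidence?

82 to 262

Substituting into the exposure equation gives exposure = 3*testing - 25.
So R_eff = 3*testing - 25.
Substituting into the susceptibles equation gives susceptibles = 9*testing - 70.
So incidence = -36*testing + 262.
Linear in testing, so extremes are at the endpoints: testing = 0 gives incidence = 262; testing = 5 gives incidence = 82.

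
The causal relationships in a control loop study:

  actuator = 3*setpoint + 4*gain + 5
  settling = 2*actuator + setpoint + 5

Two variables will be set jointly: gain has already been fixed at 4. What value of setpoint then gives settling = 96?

With gain held at 4:
Substituting into the actuator equation gives actuator = 3*setpoint + 21.
This gives settling = 7*setpoint + 47.
Solve 7*setpoint + 47 = 96: setpoint = (96 - 47) / 7 = 7.

setpoint = 7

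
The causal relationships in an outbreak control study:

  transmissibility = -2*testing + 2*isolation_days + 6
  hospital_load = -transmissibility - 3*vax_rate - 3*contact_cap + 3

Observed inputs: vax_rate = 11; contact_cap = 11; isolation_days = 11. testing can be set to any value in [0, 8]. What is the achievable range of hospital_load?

Substituting into the transmissibility equation gives transmissibility = -2*testing + 28.
hospital_load becomes 2*testing - 91.
Linear in testing, so extremes are at the endpoints: testing = 0 gives hospital_load = -91; testing = 8 gives hospital_load = -75.

-91 to -75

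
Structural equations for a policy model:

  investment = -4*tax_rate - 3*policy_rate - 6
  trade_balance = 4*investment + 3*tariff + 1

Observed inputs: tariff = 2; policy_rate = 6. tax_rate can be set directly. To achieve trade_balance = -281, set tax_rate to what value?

tax_rate = 12

Substituting into the investment equation gives investment = -4*tax_rate - 24.
Substituting into the trade_balance equation gives trade_balance = -16*tax_rate - 89.
Solve -16*tax_rate - 89 = -281: tax_rate = (-281 + 89) / -16 = 12.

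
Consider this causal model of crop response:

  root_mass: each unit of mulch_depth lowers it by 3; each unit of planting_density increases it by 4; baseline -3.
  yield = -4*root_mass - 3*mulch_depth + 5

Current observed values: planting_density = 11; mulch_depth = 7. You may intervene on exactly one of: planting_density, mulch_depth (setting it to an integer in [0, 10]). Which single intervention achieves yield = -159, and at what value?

set mulch_depth = 0

Intervening on planting_density: yield = -16*planting_density + 80. Reaching -159 requires planting_density = 239/16, not an integer.
Intervening on mulch_depth: with other inputs at their observed values, yield = 9*mulch_depth - 159. Solving for -159 gives mulch_depth = 0, within [0, 10].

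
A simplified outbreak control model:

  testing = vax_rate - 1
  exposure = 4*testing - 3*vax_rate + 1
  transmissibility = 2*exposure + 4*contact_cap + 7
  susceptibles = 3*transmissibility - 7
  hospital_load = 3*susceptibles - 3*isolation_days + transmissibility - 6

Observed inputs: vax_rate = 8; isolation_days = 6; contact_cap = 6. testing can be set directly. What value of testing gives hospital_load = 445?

testing = 8

Intervening on testing fixes its value directly, overriding its dependence on vax_rate.
Substituting into the exposure equation gives exposure = 4*testing - 23.
This gives transmissibility = 8*testing - 15.
susceptibles becomes 24*testing - 52.
Substituting into the hospital_load equation gives hospital_load = 80*testing - 195.
Solve 80*testing - 195 = 445: testing = (445 + 195) / 80 = 8.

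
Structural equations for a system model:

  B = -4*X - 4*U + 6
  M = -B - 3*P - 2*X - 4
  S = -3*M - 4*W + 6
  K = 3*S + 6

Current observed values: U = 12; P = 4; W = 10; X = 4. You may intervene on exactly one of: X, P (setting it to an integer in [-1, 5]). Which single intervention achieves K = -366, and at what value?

set X = 2

Intervening on X: with other inputs at their observed values, K = -18*X - 330. Solving for -366 gives X = 2, within [-1, 5].
Intervening on P: K = 27*P - 510. Reaching -366 requires P = 16/3, not an integer.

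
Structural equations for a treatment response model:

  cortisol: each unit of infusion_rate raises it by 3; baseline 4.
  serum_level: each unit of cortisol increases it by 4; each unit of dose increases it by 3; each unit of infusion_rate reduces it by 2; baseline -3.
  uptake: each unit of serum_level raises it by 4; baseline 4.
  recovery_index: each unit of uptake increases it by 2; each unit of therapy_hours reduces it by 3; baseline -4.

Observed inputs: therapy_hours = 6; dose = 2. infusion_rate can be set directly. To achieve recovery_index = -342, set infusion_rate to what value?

Substituting into the serum_level equation gives serum_level = 10*infusion_rate + 19.
So uptake = 40*infusion_rate + 80.
So recovery_index = 80*infusion_rate + 138.
Solve 80*infusion_rate + 138 = -342: infusion_rate = (-342 - 138) / 80 = -6.

infusion_rate = -6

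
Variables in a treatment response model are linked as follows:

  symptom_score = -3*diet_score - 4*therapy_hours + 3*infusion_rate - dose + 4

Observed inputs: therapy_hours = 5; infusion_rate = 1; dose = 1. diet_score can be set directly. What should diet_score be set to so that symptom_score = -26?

diet_score = 4

Substituting into the symptom_score equation gives symptom_score = -3*diet_score - 14.
Solve -3*diet_score - 14 = -26: diet_score = (-26 + 14) / -3 = 4.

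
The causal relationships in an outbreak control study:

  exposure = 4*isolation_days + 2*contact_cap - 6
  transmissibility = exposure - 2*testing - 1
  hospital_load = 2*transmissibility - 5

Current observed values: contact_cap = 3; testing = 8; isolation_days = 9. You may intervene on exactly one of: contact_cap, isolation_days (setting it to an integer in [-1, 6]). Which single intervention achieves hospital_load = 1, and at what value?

Intervening on contact_cap: hospital_load = 4*contact_cap + 21. Reaching 1 requires contact_cap = -5, outside [-1, 6].
Intervening on isolation_days: with other inputs at their observed values, hospital_load = 8*isolation_days - 39. Solving for 1 gives isolation_days = 5, within [-1, 6].

set isolation_days = 5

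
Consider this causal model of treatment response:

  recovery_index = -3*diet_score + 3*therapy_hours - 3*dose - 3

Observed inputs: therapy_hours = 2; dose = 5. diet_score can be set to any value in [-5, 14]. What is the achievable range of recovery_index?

-54 to 3

Substituting into the recovery_index equation gives recovery_index = -3*diet_score - 12.
Linear in diet_score, so extremes are at the endpoints: diet_score = -5 gives recovery_index = 3; diet_score = 14 gives recovery_index = -54.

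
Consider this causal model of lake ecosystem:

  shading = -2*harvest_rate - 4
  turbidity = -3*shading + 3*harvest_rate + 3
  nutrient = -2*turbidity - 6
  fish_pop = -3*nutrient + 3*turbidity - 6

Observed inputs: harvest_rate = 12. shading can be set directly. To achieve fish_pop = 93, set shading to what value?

Intervening on shading fixes its value directly, overriding its dependence on harvest_rate.
Substituting into the turbidity equation gives turbidity = -3*shading + 39.
Substituting into the nutrient equation gives nutrient = 6*shading - 84.
Substituting into the fish_pop equation gives fish_pop = -27*shading + 363.
Solve -27*shading + 363 = 93: shading = (93 - 363) / -27 = 10.

shading = 10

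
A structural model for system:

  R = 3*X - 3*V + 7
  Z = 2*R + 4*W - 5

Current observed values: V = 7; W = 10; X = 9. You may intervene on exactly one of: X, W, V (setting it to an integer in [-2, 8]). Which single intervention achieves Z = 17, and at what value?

Intervening on X: Z = 6*X + 7. Reaching 17 requires X = 5/3, not an integer.
Intervening on W: with other inputs at their observed values, Z = 4*W + 21. Solving for 17 gives W = -1, within [-2, 8].
Intervening on V: Z = -6*V + 103. Reaching 17 requires V = 43/3, not an integer.

set W = -1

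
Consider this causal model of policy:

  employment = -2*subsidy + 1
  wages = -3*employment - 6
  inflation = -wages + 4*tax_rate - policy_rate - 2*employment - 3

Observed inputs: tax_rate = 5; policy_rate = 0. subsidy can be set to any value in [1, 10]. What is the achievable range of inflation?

Substituting into the wages equation gives wages = 6*subsidy - 9.
Substituting into the inflation equation gives inflation = -2*subsidy + 24.
Linear in subsidy, so extremes are at the endpoints: subsidy = 1 gives inflation = 22; subsidy = 10 gives inflation = 4.

4 to 22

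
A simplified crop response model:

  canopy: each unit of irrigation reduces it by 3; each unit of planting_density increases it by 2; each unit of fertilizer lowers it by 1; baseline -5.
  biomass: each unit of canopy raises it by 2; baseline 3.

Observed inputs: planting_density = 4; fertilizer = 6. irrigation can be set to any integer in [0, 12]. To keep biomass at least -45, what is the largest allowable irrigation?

Substituting into the canopy equation gives canopy = -3*irrigation - 3.
Substituting into the biomass equation gives biomass = -6*irrigation - 3.
Require -6*irrigation - 3 ≥ -45, so irrigation ≤ 7.
The largest integer in [0, 12] satisfying this is 7.

irrigation = 7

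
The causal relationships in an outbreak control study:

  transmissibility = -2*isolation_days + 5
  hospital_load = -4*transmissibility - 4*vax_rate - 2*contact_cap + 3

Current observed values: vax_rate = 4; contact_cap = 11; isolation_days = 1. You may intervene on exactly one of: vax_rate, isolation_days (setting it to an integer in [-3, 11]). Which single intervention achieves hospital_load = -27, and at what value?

Intervening on vax_rate: with other inputs at their observed values, hospital_load = -4*vax_rate - 31. Solving for -27 gives vax_rate = -1, within [-3, 11].
Intervening on isolation_days: hospital_load = 8*isolation_days - 55. Reaching -27 requires isolation_days = 7/2, not an integer.

set vax_rate = -1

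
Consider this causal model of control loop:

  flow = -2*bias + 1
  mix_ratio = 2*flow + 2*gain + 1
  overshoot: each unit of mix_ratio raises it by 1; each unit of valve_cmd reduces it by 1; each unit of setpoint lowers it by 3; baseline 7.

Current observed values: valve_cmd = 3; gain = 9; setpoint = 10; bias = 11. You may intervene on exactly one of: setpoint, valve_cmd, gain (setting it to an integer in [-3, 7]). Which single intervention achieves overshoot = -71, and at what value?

Intervening on setpoint: overshoot = -3*setpoint - 19. Reaching -71 requires setpoint = 52/3, not an integer.
Intervening on valve_cmd: overshoot = -valve_cmd - 46. Reaching -71 requires valve_cmd = 25, outside [-3, 7].
Intervening on gain: with other inputs at their observed values, overshoot = 2*gain - 67. Solving for -71 gives gain = -2, within [-3, 7].

set gain = -2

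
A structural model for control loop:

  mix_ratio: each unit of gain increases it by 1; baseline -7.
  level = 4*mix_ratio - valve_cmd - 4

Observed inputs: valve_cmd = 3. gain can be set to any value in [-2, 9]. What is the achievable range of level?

Substituting into the level equation gives level = 4*gain - 35.
Linear in gain, so extremes are at the endpoints: gain = -2 gives level = -43; gain = 9 gives level = 1.

-43 to 1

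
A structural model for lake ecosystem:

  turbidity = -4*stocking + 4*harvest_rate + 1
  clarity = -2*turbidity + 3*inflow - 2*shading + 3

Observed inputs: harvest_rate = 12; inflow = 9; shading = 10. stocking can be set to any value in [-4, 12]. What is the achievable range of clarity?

-120 to 8

Substituting into the turbidity equation gives turbidity = -4*stocking + 49.
clarity becomes 8*stocking - 88.
Linear in stocking, so extremes are at the endpoints: stocking = -4 gives clarity = -120; stocking = 12 gives clarity = 8.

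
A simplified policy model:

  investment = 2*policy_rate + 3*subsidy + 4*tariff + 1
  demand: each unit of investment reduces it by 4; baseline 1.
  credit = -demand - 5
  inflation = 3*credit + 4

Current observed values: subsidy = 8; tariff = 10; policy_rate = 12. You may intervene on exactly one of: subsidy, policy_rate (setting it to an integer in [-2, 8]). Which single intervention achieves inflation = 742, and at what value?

Intervening on subsidy: inflation = 36*subsidy + 766. Reaching 742 requires subsidy = -2/3, not an integer.
Intervening on policy_rate: with other inputs at their observed values, inflation = 24*policy_rate + 766. Solving for 742 gives policy_rate = -1, within [-2, 8].

set policy_rate = -1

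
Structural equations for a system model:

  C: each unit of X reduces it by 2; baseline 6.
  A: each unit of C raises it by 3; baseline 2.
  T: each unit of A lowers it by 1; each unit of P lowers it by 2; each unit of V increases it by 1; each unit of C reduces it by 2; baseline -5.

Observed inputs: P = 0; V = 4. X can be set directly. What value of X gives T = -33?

X = 0

Substituting into the A equation gives A = -6*X + 20.
Substituting into the T equation gives T = 10*X - 33.
Solve 10*X - 33 = -33: X = (-33 + 33) / 10 = 0.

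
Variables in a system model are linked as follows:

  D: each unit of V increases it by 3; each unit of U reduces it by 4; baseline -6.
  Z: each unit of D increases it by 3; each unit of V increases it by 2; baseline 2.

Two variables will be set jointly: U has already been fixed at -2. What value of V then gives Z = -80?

V = -8

With U held at -2:
Substituting into the D equation gives D = 3*V + 2.
So Z = 11*V + 8.
Solve 11*V + 8 = -80: V = (-80 - 8) / 11 = -8.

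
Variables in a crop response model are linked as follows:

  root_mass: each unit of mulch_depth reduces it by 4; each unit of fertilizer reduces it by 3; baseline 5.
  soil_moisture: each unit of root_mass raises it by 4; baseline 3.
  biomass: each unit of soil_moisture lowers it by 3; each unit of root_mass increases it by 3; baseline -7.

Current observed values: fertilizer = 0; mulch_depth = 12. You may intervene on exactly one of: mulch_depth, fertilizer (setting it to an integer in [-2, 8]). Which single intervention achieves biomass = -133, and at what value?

Intervening on mulch_depth: with other inputs at their observed values, biomass = 36*mulch_depth - 61. Solving for -133 gives mulch_depth = -2, within [-2, 8].
Intervening on fertilizer: biomass = 27*fertilizer + 371. Reaching -133 requires fertilizer = -56/3, not an integer.

set mulch_depth = -2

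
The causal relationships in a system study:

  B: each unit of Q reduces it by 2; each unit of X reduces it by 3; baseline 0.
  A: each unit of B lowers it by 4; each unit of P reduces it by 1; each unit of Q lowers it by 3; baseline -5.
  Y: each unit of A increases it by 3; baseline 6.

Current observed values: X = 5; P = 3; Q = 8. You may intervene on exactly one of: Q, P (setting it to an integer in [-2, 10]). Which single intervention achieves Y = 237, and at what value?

set Q = 5

Intervening on Q: with other inputs at their observed values, Y = 15*Q + 162. Solving for 237 gives Q = 5, within [-2, 10].
Intervening on P: Y = -3*P + 291. Reaching 237 requires P = 18, outside [-2, 10].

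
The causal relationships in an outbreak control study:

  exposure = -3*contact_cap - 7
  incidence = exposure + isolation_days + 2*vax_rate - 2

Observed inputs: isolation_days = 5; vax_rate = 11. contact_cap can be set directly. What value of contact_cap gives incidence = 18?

Substituting into the incidence equation gives incidence = -3*contact_cap + 18.
Solve -3*contact_cap + 18 = 18: contact_cap = (18 - 18) / -3 = 0.

contact_cap = 0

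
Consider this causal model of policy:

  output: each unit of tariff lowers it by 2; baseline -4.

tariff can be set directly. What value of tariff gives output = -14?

Solve -2*tariff - 4 = -14: tariff = (-14 + 4) / -2 = 5.

tariff = 5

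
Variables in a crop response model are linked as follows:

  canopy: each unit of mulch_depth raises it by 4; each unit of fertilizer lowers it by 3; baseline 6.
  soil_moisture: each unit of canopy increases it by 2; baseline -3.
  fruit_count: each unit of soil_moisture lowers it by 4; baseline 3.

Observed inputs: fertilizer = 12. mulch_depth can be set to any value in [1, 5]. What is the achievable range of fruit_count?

95 to 223

Substituting into the canopy equation gives canopy = 4*mulch_depth - 30.
This gives soil_moisture = 8*mulch_depth - 63.
fruit_count becomes -32*mulch_depth + 255.
Linear in mulch_depth, so extremes are at the endpoints: mulch_depth = 1 gives fruit_count = 223; mulch_depth = 5 gives fruit_count = 95.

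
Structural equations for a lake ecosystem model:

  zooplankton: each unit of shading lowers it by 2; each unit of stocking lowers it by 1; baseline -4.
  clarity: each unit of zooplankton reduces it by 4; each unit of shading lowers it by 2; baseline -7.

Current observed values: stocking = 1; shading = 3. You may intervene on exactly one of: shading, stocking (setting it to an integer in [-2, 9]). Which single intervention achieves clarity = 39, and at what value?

Intervening on shading: clarity = 6*shading + 13. Reaching 39 requires shading = 13/3, not an integer.
Intervening on stocking: with other inputs at their observed values, clarity = 4*stocking + 27. Solving for 39 gives stocking = 3, within [-2, 9].

set stocking = 3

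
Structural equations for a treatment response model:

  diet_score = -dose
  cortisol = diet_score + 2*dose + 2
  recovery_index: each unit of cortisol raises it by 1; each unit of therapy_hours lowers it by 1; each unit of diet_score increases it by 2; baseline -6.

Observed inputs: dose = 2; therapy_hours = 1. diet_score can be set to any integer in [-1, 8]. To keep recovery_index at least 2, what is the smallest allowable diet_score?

diet_score = 1

Intervening on diet_score fixes its value directly, overriding its dependence on dose.
Substituting into the cortisol equation gives cortisol = diet_score + 6.
So recovery_index = 3*diet_score - 1.
Require 3*diet_score - 1 ≥ 2, so diet_score ≥ 1.
The smallest integer in [-1, 8] satisfying this is 1.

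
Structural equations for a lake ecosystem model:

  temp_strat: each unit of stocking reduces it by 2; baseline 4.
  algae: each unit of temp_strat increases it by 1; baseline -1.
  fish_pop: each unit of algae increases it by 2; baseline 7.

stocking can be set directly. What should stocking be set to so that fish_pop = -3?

Substituting into the algae equation gives algae = -2*stocking + 3.
Substituting into the fish_pop equation gives fish_pop = -4*stocking + 13.
Solve -4*stocking + 13 = -3: stocking = (-3 - 13) / -4 = 4.

stocking = 4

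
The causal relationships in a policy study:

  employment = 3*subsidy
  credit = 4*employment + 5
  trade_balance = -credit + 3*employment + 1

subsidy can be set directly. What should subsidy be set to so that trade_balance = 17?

subsidy = -7

Substituting into the credit equation gives credit = 12*subsidy + 5.
So trade_balance = -3*subsidy - 4.
Solve -3*subsidy - 4 = 17: subsidy = (17 + 4) / -3 = -7.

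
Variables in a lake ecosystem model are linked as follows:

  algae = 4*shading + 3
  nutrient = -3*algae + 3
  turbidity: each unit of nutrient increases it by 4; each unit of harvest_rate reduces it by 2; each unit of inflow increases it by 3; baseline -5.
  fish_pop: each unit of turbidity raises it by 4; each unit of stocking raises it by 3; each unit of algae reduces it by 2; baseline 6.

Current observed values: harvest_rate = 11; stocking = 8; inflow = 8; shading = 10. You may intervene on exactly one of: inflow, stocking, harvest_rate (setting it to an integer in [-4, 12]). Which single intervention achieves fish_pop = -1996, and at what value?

Intervening on inflow: fish_pop = 12*inflow - 2180. Reaching -1996 requires inflow = 46/3, not an integer.
Intervening on stocking: fish_pop = 3*stocking - 2108. Reaching -1996 requires stocking = 112/3, not an integer.
Intervening on harvest_rate: with other inputs at their observed values, fish_pop = -8*harvest_rate - 1996. Solving for -1996 gives harvest_rate = 0, within [-4, 12].

set harvest_rate = 0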